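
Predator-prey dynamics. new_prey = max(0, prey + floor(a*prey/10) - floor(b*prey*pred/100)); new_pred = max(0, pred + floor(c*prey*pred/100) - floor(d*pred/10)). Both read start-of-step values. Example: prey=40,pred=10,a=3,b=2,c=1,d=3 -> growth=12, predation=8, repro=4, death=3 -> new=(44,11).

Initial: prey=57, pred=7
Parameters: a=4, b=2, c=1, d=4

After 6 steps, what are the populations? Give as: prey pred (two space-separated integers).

Step 1: prey: 57+22-7=72; pred: 7+3-2=8
Step 2: prey: 72+28-11=89; pred: 8+5-3=10
Step 3: prey: 89+35-17=107; pred: 10+8-4=14
Step 4: prey: 107+42-29=120; pred: 14+14-5=23
Step 5: prey: 120+48-55=113; pred: 23+27-9=41
Step 6: prey: 113+45-92=66; pred: 41+46-16=71

Answer: 66 71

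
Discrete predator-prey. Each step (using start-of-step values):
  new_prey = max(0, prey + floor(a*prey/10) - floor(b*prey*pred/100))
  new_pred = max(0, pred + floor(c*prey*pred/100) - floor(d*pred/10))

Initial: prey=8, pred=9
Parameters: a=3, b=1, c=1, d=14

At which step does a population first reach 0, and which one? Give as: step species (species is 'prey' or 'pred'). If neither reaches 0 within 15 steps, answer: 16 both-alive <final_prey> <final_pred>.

Answer: 1 pred

Derivation:
Step 1: prey: 8+2-0=10; pred: 9+0-12=0
First extinction: pred at step 1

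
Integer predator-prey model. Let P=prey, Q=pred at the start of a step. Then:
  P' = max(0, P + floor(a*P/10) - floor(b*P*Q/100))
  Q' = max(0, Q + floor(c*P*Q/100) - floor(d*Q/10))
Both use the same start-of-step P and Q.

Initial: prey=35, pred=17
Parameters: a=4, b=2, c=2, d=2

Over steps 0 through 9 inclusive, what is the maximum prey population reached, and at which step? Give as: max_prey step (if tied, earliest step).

Step 1: prey: 35+14-11=38; pred: 17+11-3=25
Step 2: prey: 38+15-19=34; pred: 25+19-5=39
Step 3: prey: 34+13-26=21; pred: 39+26-7=58
Step 4: prey: 21+8-24=5; pred: 58+24-11=71
Step 5: prey: 5+2-7=0; pred: 71+7-14=64
Step 6: prey: 0+0-0=0; pred: 64+0-12=52
Step 7: prey: 0+0-0=0; pred: 52+0-10=42
Step 8: prey: 0+0-0=0; pred: 42+0-8=34
Step 9: prey: 0+0-0=0; pred: 34+0-6=28
Max prey = 38 at step 1

Answer: 38 1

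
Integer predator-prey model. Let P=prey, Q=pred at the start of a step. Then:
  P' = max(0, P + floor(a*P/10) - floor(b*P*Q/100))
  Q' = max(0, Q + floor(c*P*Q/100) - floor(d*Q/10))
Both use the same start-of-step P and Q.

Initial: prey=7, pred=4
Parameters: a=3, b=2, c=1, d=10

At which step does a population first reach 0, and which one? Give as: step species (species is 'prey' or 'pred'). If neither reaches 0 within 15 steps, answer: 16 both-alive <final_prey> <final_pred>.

Step 1: prey: 7+2-0=9; pred: 4+0-4=0
First extinction: pred at step 1

Answer: 1 pred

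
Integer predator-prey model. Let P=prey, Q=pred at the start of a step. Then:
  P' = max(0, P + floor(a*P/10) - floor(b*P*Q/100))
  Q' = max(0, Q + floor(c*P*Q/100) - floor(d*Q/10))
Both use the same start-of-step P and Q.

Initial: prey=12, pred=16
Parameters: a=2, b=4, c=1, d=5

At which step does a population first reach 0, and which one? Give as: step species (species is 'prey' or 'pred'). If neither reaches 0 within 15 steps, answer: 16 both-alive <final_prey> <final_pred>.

Step 1: prey: 12+2-7=7; pred: 16+1-8=9
Step 2: prey: 7+1-2=6; pred: 9+0-4=5
Step 3: prey: 6+1-1=6; pred: 5+0-2=3
Step 4: prey: 6+1-0=7; pred: 3+0-1=2
Step 5: prey: 7+1-0=8; pred: 2+0-1=1
Step 6: prey: 8+1-0=9; pred: 1+0-0=1
Step 7: prey: 9+1-0=10; pred: 1+0-0=1
Step 8: prey: 10+2-0=12; pred: 1+0-0=1
Step 9: prey: 12+2-0=14; pred: 1+0-0=1
Step 10: prey: 14+2-0=16; pred: 1+0-0=1
Step 11: prey: 16+3-0=19; pred: 1+0-0=1
Step 12: prey: 19+3-0=22; pred: 1+0-0=1
Step 13: prey: 22+4-0=26; pred: 1+0-0=1
Step 14: prey: 26+5-1=30; pred: 1+0-0=1
Step 15: prey: 30+6-1=35; pred: 1+0-0=1
No extinction within 15 steps

Answer: 16 both-alive 35 1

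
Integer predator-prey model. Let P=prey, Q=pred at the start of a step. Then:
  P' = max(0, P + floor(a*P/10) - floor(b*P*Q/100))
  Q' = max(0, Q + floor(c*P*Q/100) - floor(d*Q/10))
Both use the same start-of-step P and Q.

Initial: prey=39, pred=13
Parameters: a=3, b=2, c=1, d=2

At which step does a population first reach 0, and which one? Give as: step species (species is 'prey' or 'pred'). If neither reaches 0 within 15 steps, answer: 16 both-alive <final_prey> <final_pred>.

Answer: 16 both-alive 5 8

Derivation:
Step 1: prey: 39+11-10=40; pred: 13+5-2=16
Step 2: prey: 40+12-12=40; pred: 16+6-3=19
Step 3: prey: 40+12-15=37; pred: 19+7-3=23
Step 4: prey: 37+11-17=31; pred: 23+8-4=27
Step 5: prey: 31+9-16=24; pred: 27+8-5=30
Step 6: prey: 24+7-14=17; pred: 30+7-6=31
Step 7: prey: 17+5-10=12; pred: 31+5-6=30
Step 8: prey: 12+3-7=8; pred: 30+3-6=27
Step 9: prey: 8+2-4=6; pred: 27+2-5=24
Step 10: prey: 6+1-2=5; pred: 24+1-4=21
Step 11: prey: 5+1-2=4; pred: 21+1-4=18
Step 12: prey: 4+1-1=4; pred: 18+0-3=15
Step 13: prey: 4+1-1=4; pred: 15+0-3=12
Step 14: prey: 4+1-0=5; pred: 12+0-2=10
Step 15: prey: 5+1-1=5; pred: 10+0-2=8
No extinction within 15 steps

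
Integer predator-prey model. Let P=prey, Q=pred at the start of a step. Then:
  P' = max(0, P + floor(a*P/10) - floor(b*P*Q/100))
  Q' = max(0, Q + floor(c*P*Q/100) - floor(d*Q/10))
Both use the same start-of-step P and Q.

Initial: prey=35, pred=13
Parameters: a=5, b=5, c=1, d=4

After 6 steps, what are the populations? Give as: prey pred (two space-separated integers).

Answer: 36 7

Derivation:
Step 1: prey: 35+17-22=30; pred: 13+4-5=12
Step 2: prey: 30+15-18=27; pred: 12+3-4=11
Step 3: prey: 27+13-14=26; pred: 11+2-4=9
Step 4: prey: 26+13-11=28; pred: 9+2-3=8
Step 5: prey: 28+14-11=31; pred: 8+2-3=7
Step 6: prey: 31+15-10=36; pred: 7+2-2=7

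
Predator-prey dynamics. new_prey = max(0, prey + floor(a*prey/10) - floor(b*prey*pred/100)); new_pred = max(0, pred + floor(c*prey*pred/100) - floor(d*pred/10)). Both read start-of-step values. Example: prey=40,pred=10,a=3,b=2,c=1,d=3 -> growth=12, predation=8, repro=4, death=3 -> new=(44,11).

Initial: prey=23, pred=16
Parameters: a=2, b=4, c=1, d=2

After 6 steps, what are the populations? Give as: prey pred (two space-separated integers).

Step 1: prey: 23+4-14=13; pred: 16+3-3=16
Step 2: prey: 13+2-8=7; pred: 16+2-3=15
Step 3: prey: 7+1-4=4; pred: 15+1-3=13
Step 4: prey: 4+0-2=2; pred: 13+0-2=11
Step 5: prey: 2+0-0=2; pred: 11+0-2=9
Step 6: prey: 2+0-0=2; pred: 9+0-1=8

Answer: 2 8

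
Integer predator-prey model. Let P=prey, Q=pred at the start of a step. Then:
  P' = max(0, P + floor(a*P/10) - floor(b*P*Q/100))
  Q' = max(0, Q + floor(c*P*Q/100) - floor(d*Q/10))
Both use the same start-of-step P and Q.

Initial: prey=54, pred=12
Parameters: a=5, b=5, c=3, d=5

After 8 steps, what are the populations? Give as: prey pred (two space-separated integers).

Step 1: prey: 54+27-32=49; pred: 12+19-6=25
Step 2: prey: 49+24-61=12; pred: 25+36-12=49
Step 3: prey: 12+6-29=0; pred: 49+17-24=42
Step 4: prey: 0+0-0=0; pred: 42+0-21=21
Step 5: prey: 0+0-0=0; pred: 21+0-10=11
Step 6: prey: 0+0-0=0; pred: 11+0-5=6
Step 7: prey: 0+0-0=0; pred: 6+0-3=3
Step 8: prey: 0+0-0=0; pred: 3+0-1=2

Answer: 0 2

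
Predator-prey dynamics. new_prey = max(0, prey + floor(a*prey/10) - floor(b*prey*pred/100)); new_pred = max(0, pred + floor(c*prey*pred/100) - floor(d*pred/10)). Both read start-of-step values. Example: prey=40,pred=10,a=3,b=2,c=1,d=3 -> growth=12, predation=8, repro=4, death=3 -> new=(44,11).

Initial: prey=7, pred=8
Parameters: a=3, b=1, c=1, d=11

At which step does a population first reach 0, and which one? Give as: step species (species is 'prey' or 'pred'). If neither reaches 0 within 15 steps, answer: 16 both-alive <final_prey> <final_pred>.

Answer: 1 pred

Derivation:
Step 1: prey: 7+2-0=9; pred: 8+0-8=0
First extinction: pred at step 1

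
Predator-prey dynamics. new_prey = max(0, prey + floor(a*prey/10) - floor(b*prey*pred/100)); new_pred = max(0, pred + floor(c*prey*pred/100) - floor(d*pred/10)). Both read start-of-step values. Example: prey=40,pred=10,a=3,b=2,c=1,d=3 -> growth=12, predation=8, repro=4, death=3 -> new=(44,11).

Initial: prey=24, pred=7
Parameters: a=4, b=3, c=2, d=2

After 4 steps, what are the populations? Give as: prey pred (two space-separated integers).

Answer: 26 28

Derivation:
Step 1: prey: 24+9-5=28; pred: 7+3-1=9
Step 2: prey: 28+11-7=32; pred: 9+5-1=13
Step 3: prey: 32+12-12=32; pred: 13+8-2=19
Step 4: prey: 32+12-18=26; pred: 19+12-3=28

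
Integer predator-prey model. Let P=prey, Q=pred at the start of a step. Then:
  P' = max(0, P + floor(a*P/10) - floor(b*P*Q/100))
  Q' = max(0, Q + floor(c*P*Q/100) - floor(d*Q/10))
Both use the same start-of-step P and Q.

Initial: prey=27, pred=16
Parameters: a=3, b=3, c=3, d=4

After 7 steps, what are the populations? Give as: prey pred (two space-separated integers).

Answer: 1 6

Derivation:
Step 1: prey: 27+8-12=23; pred: 16+12-6=22
Step 2: prey: 23+6-15=14; pred: 22+15-8=29
Step 3: prey: 14+4-12=6; pred: 29+12-11=30
Step 4: prey: 6+1-5=2; pred: 30+5-12=23
Step 5: prey: 2+0-1=1; pred: 23+1-9=15
Step 6: prey: 1+0-0=1; pred: 15+0-6=9
Step 7: prey: 1+0-0=1; pred: 9+0-3=6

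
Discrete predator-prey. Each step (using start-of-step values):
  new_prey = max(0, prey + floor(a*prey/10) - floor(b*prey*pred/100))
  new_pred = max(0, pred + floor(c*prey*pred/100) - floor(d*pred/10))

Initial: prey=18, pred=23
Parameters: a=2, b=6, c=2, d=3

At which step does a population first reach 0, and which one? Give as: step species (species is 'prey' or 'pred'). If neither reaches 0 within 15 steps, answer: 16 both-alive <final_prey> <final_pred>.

Step 1: prey: 18+3-24=0; pred: 23+8-6=25
First extinction: prey at step 1

Answer: 1 prey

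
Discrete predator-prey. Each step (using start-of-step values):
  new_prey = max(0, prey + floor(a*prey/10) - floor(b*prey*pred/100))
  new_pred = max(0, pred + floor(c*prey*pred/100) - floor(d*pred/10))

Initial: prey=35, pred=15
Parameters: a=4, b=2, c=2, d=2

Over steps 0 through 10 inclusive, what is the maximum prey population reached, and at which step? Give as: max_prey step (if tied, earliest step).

Step 1: prey: 35+14-10=39; pred: 15+10-3=22
Step 2: prey: 39+15-17=37; pred: 22+17-4=35
Step 3: prey: 37+14-25=26; pred: 35+25-7=53
Step 4: prey: 26+10-27=9; pred: 53+27-10=70
Step 5: prey: 9+3-12=0; pred: 70+12-14=68
Step 6: prey: 0+0-0=0; pred: 68+0-13=55
Step 7: prey: 0+0-0=0; pred: 55+0-11=44
Step 8: prey: 0+0-0=0; pred: 44+0-8=36
Step 9: prey: 0+0-0=0; pred: 36+0-7=29
Step 10: prey: 0+0-0=0; pred: 29+0-5=24
Max prey = 39 at step 1

Answer: 39 1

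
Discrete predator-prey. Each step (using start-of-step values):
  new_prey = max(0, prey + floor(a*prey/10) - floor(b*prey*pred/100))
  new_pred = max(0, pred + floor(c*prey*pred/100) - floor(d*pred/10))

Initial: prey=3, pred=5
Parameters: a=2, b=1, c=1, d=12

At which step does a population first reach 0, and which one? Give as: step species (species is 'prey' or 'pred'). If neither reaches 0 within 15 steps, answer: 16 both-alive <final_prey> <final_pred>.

Step 1: prey: 3+0-0=3; pred: 5+0-6=0
First extinction: pred at step 1

Answer: 1 pred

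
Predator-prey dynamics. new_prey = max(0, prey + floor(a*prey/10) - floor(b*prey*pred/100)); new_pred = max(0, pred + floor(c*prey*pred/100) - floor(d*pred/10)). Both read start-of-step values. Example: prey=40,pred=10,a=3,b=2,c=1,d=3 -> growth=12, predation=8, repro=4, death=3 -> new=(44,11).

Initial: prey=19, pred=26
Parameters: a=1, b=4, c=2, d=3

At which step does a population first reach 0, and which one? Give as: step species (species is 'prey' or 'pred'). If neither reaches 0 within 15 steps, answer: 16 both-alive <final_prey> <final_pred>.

Step 1: prey: 19+1-19=1; pred: 26+9-7=28
Step 2: prey: 1+0-1=0; pred: 28+0-8=20
First extinction: prey at step 2

Answer: 2 prey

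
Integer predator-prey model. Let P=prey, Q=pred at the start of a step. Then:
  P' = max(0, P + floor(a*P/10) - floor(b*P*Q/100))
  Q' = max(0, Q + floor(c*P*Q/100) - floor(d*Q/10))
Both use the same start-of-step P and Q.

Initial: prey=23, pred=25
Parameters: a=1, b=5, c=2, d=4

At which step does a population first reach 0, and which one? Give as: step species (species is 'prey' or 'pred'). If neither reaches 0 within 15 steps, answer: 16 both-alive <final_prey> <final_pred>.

Step 1: prey: 23+2-28=0; pred: 25+11-10=26
First extinction: prey at step 1

Answer: 1 prey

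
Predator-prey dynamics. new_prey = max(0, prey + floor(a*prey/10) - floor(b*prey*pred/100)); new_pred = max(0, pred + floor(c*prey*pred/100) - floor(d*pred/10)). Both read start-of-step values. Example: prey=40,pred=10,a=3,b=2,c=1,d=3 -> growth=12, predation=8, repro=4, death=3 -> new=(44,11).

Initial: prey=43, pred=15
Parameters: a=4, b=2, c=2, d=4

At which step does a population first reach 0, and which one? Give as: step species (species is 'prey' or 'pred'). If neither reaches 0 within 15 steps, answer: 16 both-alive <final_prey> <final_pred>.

Step 1: prey: 43+17-12=48; pred: 15+12-6=21
Step 2: prey: 48+19-20=47; pred: 21+20-8=33
Step 3: prey: 47+18-31=34; pred: 33+31-13=51
Step 4: prey: 34+13-34=13; pred: 51+34-20=65
Step 5: prey: 13+5-16=2; pred: 65+16-26=55
Step 6: prey: 2+0-2=0; pred: 55+2-22=35
First extinction: prey at step 6

Answer: 6 prey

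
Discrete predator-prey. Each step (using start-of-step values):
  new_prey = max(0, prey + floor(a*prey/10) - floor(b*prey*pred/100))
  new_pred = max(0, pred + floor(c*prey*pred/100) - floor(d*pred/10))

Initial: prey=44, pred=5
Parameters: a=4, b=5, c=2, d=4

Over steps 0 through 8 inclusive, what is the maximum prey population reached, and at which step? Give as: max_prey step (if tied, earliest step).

Answer: 53 2

Derivation:
Step 1: prey: 44+17-11=50; pred: 5+4-2=7
Step 2: prey: 50+20-17=53; pred: 7+7-2=12
Step 3: prey: 53+21-31=43; pred: 12+12-4=20
Step 4: prey: 43+17-43=17; pred: 20+17-8=29
Step 5: prey: 17+6-24=0; pred: 29+9-11=27
Step 6: prey: 0+0-0=0; pred: 27+0-10=17
Step 7: prey: 0+0-0=0; pred: 17+0-6=11
Step 8: prey: 0+0-0=0; pred: 11+0-4=7
Max prey = 53 at step 2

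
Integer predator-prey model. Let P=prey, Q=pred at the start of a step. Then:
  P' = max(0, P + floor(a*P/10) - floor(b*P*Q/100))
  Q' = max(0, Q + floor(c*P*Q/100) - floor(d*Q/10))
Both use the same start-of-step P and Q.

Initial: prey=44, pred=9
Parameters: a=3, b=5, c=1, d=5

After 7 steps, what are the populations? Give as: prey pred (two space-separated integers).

Answer: 47 3

Derivation:
Step 1: prey: 44+13-19=38; pred: 9+3-4=8
Step 2: prey: 38+11-15=34; pred: 8+3-4=7
Step 3: prey: 34+10-11=33; pred: 7+2-3=6
Step 4: prey: 33+9-9=33; pred: 6+1-3=4
Step 5: prey: 33+9-6=36; pred: 4+1-2=3
Step 6: prey: 36+10-5=41; pred: 3+1-1=3
Step 7: prey: 41+12-6=47; pred: 3+1-1=3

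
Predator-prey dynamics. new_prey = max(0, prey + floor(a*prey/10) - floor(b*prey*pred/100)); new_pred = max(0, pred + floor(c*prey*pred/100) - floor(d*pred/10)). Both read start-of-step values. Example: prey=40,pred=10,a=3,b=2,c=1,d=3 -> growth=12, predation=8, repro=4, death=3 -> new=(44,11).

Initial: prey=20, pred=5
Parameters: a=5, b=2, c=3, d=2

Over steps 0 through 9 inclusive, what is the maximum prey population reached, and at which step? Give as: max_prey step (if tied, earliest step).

Answer: 54 4

Derivation:
Step 1: prey: 20+10-2=28; pred: 5+3-1=7
Step 2: prey: 28+14-3=39; pred: 7+5-1=11
Step 3: prey: 39+19-8=50; pred: 11+12-2=21
Step 4: prey: 50+25-21=54; pred: 21+31-4=48
Step 5: prey: 54+27-51=30; pred: 48+77-9=116
Step 6: prey: 30+15-69=0; pred: 116+104-23=197
Step 7: prey: 0+0-0=0; pred: 197+0-39=158
Step 8: prey: 0+0-0=0; pred: 158+0-31=127
Step 9: prey: 0+0-0=0; pred: 127+0-25=102
Max prey = 54 at step 4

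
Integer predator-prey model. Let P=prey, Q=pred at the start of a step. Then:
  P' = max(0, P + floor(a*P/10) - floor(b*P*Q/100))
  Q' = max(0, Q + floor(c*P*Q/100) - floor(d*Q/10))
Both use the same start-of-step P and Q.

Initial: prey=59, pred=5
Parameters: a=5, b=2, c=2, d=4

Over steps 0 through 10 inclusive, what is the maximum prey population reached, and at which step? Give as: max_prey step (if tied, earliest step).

Step 1: prey: 59+29-5=83; pred: 5+5-2=8
Step 2: prey: 83+41-13=111; pred: 8+13-3=18
Step 3: prey: 111+55-39=127; pred: 18+39-7=50
Step 4: prey: 127+63-127=63; pred: 50+127-20=157
Step 5: prey: 63+31-197=0; pred: 157+197-62=292
Step 6: prey: 0+0-0=0; pred: 292+0-116=176
Step 7: prey: 0+0-0=0; pred: 176+0-70=106
Step 8: prey: 0+0-0=0; pred: 106+0-42=64
Step 9: prey: 0+0-0=0; pred: 64+0-25=39
Step 10: prey: 0+0-0=0; pred: 39+0-15=24
Max prey = 127 at step 3

Answer: 127 3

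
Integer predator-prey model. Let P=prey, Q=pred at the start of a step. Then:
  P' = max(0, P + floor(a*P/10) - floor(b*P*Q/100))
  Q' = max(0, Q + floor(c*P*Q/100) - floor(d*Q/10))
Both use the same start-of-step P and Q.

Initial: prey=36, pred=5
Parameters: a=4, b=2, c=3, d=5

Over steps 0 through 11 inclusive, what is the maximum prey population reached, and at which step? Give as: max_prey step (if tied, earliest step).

Answer: 64 3

Derivation:
Step 1: prey: 36+14-3=47; pred: 5+5-2=8
Step 2: prey: 47+18-7=58; pred: 8+11-4=15
Step 3: prey: 58+23-17=64; pred: 15+26-7=34
Step 4: prey: 64+25-43=46; pred: 34+65-17=82
Step 5: prey: 46+18-75=0; pred: 82+113-41=154
Step 6: prey: 0+0-0=0; pred: 154+0-77=77
Step 7: prey: 0+0-0=0; pred: 77+0-38=39
Step 8: prey: 0+0-0=0; pred: 39+0-19=20
Step 9: prey: 0+0-0=0; pred: 20+0-10=10
Step 10: prey: 0+0-0=0; pred: 10+0-5=5
Step 11: prey: 0+0-0=0; pred: 5+0-2=3
Max prey = 64 at step 3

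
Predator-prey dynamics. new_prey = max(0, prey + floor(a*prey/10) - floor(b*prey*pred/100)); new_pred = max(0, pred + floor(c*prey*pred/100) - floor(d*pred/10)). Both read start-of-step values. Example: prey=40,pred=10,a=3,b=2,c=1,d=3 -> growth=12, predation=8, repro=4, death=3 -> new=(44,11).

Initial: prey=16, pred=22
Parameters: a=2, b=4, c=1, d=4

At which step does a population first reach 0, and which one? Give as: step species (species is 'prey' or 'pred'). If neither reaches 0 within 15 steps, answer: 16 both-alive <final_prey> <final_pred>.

Step 1: prey: 16+3-14=5; pred: 22+3-8=17
Step 2: prey: 5+1-3=3; pred: 17+0-6=11
Step 3: prey: 3+0-1=2; pred: 11+0-4=7
Step 4: prey: 2+0-0=2; pred: 7+0-2=5
Step 5: prey: 2+0-0=2; pred: 5+0-2=3
Step 6: prey: 2+0-0=2; pred: 3+0-1=2
Step 7: prey: 2+0-0=2; pred: 2+0-0=2
Steps 8-15: state stable at prey=2, pred=2 (no change)
No extinction within 15 steps

Answer: 16 both-alive 2 2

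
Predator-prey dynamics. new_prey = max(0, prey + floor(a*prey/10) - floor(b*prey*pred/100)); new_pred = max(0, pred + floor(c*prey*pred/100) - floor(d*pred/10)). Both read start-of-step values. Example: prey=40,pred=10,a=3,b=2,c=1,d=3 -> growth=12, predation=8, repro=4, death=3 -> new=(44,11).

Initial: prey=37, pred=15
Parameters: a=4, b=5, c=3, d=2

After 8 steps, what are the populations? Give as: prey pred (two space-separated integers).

Answer: 0 13

Derivation:
Step 1: prey: 37+14-27=24; pred: 15+16-3=28
Step 2: prey: 24+9-33=0; pred: 28+20-5=43
Step 3: prey: 0+0-0=0; pred: 43+0-8=35
Step 4: prey: 0+0-0=0; pred: 35+0-7=28
Step 5: prey: 0+0-0=0; pred: 28+0-5=23
Step 6: prey: 0+0-0=0; pred: 23+0-4=19
Step 7: prey: 0+0-0=0; pred: 19+0-3=16
Step 8: prey: 0+0-0=0; pred: 16+0-3=13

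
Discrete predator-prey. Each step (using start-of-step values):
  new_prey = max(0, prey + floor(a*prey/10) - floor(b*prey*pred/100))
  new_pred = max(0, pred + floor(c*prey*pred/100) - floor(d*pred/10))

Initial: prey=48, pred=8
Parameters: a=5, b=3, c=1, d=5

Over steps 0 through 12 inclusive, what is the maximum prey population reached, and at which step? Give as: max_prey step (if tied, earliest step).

Answer: 126 5

Derivation:
Step 1: prey: 48+24-11=61; pred: 8+3-4=7
Step 2: prey: 61+30-12=79; pred: 7+4-3=8
Step 3: prey: 79+39-18=100; pred: 8+6-4=10
Step 4: prey: 100+50-30=120; pred: 10+10-5=15
Step 5: prey: 120+60-54=126; pred: 15+18-7=26
Step 6: prey: 126+63-98=91; pred: 26+32-13=45
Step 7: prey: 91+45-122=14; pred: 45+40-22=63
Step 8: prey: 14+7-26=0; pred: 63+8-31=40
Step 9: prey: 0+0-0=0; pred: 40+0-20=20
Step 10: prey: 0+0-0=0; pred: 20+0-10=10
Step 11: prey: 0+0-0=0; pred: 10+0-5=5
Step 12: prey: 0+0-0=0; pred: 5+0-2=3
Max prey = 126 at step 5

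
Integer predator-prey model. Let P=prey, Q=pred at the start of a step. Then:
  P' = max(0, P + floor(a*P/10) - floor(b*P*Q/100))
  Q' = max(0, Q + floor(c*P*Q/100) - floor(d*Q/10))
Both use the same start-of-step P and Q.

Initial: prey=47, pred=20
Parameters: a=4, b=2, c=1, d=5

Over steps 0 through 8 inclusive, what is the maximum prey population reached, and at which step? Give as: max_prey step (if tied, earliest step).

Answer: 59 7

Derivation:
Step 1: prey: 47+18-18=47; pred: 20+9-10=19
Step 2: prey: 47+18-17=48; pred: 19+8-9=18
Step 3: prey: 48+19-17=50; pred: 18+8-9=17
Step 4: prey: 50+20-17=53; pred: 17+8-8=17
Step 5: prey: 53+21-18=56; pred: 17+9-8=18
Step 6: prey: 56+22-20=58; pred: 18+10-9=19
Step 7: prey: 58+23-22=59; pred: 19+11-9=21
Step 8: prey: 59+23-24=58; pred: 21+12-10=23
Max prey = 59 at step 7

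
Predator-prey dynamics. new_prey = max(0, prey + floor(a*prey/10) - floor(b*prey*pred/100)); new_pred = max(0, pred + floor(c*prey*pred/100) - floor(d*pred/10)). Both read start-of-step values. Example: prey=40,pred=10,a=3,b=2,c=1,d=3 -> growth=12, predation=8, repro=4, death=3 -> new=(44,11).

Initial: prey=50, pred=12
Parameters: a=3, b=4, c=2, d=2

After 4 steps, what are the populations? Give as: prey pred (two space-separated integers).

Step 1: prey: 50+15-24=41; pred: 12+12-2=22
Step 2: prey: 41+12-36=17; pred: 22+18-4=36
Step 3: prey: 17+5-24=0; pred: 36+12-7=41
Step 4: prey: 0+0-0=0; pred: 41+0-8=33

Answer: 0 33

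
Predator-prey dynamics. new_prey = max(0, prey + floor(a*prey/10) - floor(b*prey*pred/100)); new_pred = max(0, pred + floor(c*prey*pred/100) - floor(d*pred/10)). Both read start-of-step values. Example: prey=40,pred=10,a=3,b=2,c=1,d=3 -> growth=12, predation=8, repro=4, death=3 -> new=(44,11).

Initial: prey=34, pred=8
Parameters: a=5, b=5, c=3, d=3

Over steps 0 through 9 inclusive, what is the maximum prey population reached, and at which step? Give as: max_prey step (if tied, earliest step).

Step 1: prey: 34+17-13=38; pred: 8+8-2=14
Step 2: prey: 38+19-26=31; pred: 14+15-4=25
Step 3: prey: 31+15-38=8; pred: 25+23-7=41
Step 4: prey: 8+4-16=0; pred: 41+9-12=38
Step 5: prey: 0+0-0=0; pred: 38+0-11=27
Step 6: prey: 0+0-0=0; pred: 27+0-8=19
Step 7: prey: 0+0-0=0; pred: 19+0-5=14
Step 8: prey: 0+0-0=0; pred: 14+0-4=10
Step 9: prey: 0+0-0=0; pred: 10+0-3=7
Max prey = 38 at step 1

Answer: 38 1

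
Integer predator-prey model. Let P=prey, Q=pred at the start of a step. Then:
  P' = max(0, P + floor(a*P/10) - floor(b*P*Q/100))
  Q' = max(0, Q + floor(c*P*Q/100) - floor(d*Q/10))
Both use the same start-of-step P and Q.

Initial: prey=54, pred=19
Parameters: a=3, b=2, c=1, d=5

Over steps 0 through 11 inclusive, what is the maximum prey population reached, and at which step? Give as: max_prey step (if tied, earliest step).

Step 1: prey: 54+16-20=50; pred: 19+10-9=20
Step 2: prey: 50+15-20=45; pred: 20+10-10=20
Step 3: prey: 45+13-18=40; pred: 20+9-10=19
Step 4: prey: 40+12-15=37; pred: 19+7-9=17
Step 5: prey: 37+11-12=36; pred: 17+6-8=15
Step 6: prey: 36+10-10=36; pred: 15+5-7=13
Step 7: prey: 36+10-9=37; pred: 13+4-6=11
Step 8: prey: 37+11-8=40; pred: 11+4-5=10
Step 9: prey: 40+12-8=44; pred: 10+4-5=9
Step 10: prey: 44+13-7=50; pred: 9+3-4=8
Step 11: prey: 50+15-8=57; pred: 8+4-4=8
Max prey = 57 at step 11

Answer: 57 11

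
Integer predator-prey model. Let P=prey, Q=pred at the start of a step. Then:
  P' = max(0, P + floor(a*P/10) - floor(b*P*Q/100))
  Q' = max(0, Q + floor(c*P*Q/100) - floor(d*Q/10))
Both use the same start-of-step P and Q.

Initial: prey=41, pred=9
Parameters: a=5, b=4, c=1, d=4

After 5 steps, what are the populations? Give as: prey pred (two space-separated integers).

Step 1: prey: 41+20-14=47; pred: 9+3-3=9
Step 2: prey: 47+23-16=54; pred: 9+4-3=10
Step 3: prey: 54+27-21=60; pred: 10+5-4=11
Step 4: prey: 60+30-26=64; pred: 11+6-4=13
Step 5: prey: 64+32-33=63; pred: 13+8-5=16

Answer: 63 16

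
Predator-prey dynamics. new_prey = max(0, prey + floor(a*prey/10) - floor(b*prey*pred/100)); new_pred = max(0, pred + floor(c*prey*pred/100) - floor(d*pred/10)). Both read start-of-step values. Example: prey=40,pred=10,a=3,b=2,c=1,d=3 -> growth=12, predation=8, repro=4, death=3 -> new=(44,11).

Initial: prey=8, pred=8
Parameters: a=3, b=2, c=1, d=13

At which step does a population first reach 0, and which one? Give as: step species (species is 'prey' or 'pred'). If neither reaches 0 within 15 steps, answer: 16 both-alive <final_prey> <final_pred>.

Answer: 1 pred

Derivation:
Step 1: prey: 8+2-1=9; pred: 8+0-10=0
First extinction: pred at step 1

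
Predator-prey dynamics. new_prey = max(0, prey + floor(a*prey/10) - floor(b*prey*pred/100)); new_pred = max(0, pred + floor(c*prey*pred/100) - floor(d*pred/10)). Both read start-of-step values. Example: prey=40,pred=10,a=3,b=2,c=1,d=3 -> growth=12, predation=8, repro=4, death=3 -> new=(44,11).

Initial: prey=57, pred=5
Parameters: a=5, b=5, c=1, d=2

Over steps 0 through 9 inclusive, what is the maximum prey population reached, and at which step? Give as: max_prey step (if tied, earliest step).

Step 1: prey: 57+28-14=71; pred: 5+2-1=6
Step 2: prey: 71+35-21=85; pred: 6+4-1=9
Step 3: prey: 85+42-38=89; pred: 9+7-1=15
Step 4: prey: 89+44-66=67; pred: 15+13-3=25
Step 5: prey: 67+33-83=17; pred: 25+16-5=36
Step 6: prey: 17+8-30=0; pred: 36+6-7=35
Step 7: prey: 0+0-0=0; pred: 35+0-7=28
Step 8: prey: 0+0-0=0; pred: 28+0-5=23
Step 9: prey: 0+0-0=0; pred: 23+0-4=19
Max prey = 89 at step 3

Answer: 89 3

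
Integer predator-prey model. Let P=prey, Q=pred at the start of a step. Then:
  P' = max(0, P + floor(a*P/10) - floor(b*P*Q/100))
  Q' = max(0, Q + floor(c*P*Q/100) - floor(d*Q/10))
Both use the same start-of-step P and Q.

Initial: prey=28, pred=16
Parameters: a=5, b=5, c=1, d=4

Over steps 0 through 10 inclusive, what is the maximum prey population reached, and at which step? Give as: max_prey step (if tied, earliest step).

Step 1: prey: 28+14-22=20; pred: 16+4-6=14
Step 2: prey: 20+10-14=16; pred: 14+2-5=11
Step 3: prey: 16+8-8=16; pred: 11+1-4=8
Step 4: prey: 16+8-6=18; pred: 8+1-3=6
Step 5: prey: 18+9-5=22; pred: 6+1-2=5
Step 6: prey: 22+11-5=28; pred: 5+1-2=4
Step 7: prey: 28+14-5=37; pred: 4+1-1=4
Step 8: prey: 37+18-7=48; pred: 4+1-1=4
Step 9: prey: 48+24-9=63; pred: 4+1-1=4
Step 10: prey: 63+31-12=82; pred: 4+2-1=5
Max prey = 82 at step 10

Answer: 82 10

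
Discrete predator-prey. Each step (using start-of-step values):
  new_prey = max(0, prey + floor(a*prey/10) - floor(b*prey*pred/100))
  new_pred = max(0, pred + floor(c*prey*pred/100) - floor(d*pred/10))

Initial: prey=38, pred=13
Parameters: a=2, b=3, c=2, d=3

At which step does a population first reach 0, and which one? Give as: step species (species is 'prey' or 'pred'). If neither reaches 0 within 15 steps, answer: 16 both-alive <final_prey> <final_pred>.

Step 1: prey: 38+7-14=31; pred: 13+9-3=19
Step 2: prey: 31+6-17=20; pred: 19+11-5=25
Step 3: prey: 20+4-15=9; pred: 25+10-7=28
Step 4: prey: 9+1-7=3; pred: 28+5-8=25
Step 5: prey: 3+0-2=1; pred: 25+1-7=19
Step 6: prey: 1+0-0=1; pred: 19+0-5=14
Step 7: prey: 1+0-0=1; pred: 14+0-4=10
Step 8: prey: 1+0-0=1; pred: 10+0-3=7
Step 9: prey: 1+0-0=1; pred: 7+0-2=5
Step 10: prey: 1+0-0=1; pred: 5+0-1=4
Step 11: prey: 1+0-0=1; pred: 4+0-1=3
Step 12: prey: 1+0-0=1; pred: 3+0-0=3
Steps 13-15: state stable at prey=1, pred=3 (no change)
No extinction within 15 steps

Answer: 16 both-alive 1 3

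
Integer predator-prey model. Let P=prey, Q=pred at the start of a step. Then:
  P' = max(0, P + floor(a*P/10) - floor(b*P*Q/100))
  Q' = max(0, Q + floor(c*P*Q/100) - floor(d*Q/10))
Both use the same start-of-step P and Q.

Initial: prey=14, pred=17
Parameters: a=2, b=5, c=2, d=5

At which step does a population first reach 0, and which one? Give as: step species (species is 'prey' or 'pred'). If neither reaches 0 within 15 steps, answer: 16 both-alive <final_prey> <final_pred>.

Answer: 16 both-alive 2 1

Derivation:
Step 1: prey: 14+2-11=5; pred: 17+4-8=13
Step 2: prey: 5+1-3=3; pred: 13+1-6=8
Step 3: prey: 3+0-1=2; pred: 8+0-4=4
Step 4: prey: 2+0-0=2; pred: 4+0-2=2
Step 5: prey: 2+0-0=2; pred: 2+0-1=1
Step 6: prey: 2+0-0=2; pred: 1+0-0=1
Steps 7-15: state stable at prey=2, pred=1 (no change)
No extinction within 15 steps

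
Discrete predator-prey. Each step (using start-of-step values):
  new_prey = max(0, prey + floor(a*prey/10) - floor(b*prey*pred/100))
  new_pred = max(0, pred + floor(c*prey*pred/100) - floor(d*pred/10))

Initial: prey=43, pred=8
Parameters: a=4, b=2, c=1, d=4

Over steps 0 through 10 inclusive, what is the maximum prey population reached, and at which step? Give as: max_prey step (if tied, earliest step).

Answer: 100 5

Derivation:
Step 1: prey: 43+17-6=54; pred: 8+3-3=8
Step 2: prey: 54+21-8=67; pred: 8+4-3=9
Step 3: prey: 67+26-12=81; pred: 9+6-3=12
Step 4: prey: 81+32-19=94; pred: 12+9-4=17
Step 5: prey: 94+37-31=100; pred: 17+15-6=26
Step 6: prey: 100+40-52=88; pred: 26+26-10=42
Step 7: prey: 88+35-73=50; pred: 42+36-16=62
Step 8: prey: 50+20-62=8; pred: 62+31-24=69
Step 9: prey: 8+3-11=0; pred: 69+5-27=47
Step 10: prey: 0+0-0=0; pred: 47+0-18=29
Max prey = 100 at step 5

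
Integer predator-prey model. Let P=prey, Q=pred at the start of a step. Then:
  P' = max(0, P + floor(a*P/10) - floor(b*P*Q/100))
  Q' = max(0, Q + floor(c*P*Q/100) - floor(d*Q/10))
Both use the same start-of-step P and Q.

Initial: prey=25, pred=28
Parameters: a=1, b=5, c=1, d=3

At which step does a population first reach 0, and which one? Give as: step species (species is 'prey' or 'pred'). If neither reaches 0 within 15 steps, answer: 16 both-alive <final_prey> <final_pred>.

Answer: 1 prey

Derivation:
Step 1: prey: 25+2-35=0; pred: 28+7-8=27
First extinction: prey at step 1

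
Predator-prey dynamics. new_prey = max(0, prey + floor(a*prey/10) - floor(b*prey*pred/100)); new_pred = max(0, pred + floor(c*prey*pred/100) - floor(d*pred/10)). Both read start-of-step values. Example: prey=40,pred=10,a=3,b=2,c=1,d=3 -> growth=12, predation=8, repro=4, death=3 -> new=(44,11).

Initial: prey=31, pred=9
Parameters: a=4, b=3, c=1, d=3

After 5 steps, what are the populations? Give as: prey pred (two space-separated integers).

Step 1: prey: 31+12-8=35; pred: 9+2-2=9
Step 2: prey: 35+14-9=40; pred: 9+3-2=10
Step 3: prey: 40+16-12=44; pred: 10+4-3=11
Step 4: prey: 44+17-14=47; pred: 11+4-3=12
Step 5: prey: 47+18-16=49; pred: 12+5-3=14

Answer: 49 14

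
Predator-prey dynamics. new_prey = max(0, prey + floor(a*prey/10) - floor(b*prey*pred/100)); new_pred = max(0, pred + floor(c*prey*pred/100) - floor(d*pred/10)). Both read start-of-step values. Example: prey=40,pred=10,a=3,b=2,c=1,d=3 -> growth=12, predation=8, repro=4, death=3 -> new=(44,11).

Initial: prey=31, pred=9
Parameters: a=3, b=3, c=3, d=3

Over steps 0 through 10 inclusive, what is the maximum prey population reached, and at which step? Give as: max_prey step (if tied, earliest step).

Answer: 32 1

Derivation:
Step 1: prey: 31+9-8=32; pred: 9+8-2=15
Step 2: prey: 32+9-14=27; pred: 15+14-4=25
Step 3: prey: 27+8-20=15; pred: 25+20-7=38
Step 4: prey: 15+4-17=2; pred: 38+17-11=44
Step 5: prey: 2+0-2=0; pred: 44+2-13=33
Step 6: prey: 0+0-0=0; pred: 33+0-9=24
Step 7: prey: 0+0-0=0; pred: 24+0-7=17
Step 8: prey: 0+0-0=0; pred: 17+0-5=12
Step 9: prey: 0+0-0=0; pred: 12+0-3=9
Step 10: prey: 0+0-0=0; pred: 9+0-2=7
Max prey = 32 at step 1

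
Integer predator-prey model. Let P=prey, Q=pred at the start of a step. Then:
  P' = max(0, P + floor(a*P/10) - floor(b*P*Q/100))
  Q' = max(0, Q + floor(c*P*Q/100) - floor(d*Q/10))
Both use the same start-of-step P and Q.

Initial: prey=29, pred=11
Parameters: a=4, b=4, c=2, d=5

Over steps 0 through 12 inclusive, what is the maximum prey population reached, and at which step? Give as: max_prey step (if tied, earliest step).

Answer: 34 12

Derivation:
Step 1: prey: 29+11-12=28; pred: 11+6-5=12
Step 2: prey: 28+11-13=26; pred: 12+6-6=12
Step 3: prey: 26+10-12=24; pred: 12+6-6=12
Step 4: prey: 24+9-11=22; pred: 12+5-6=11
Step 5: prey: 22+8-9=21; pred: 11+4-5=10
Step 6: prey: 21+8-8=21; pred: 10+4-5=9
Step 7: prey: 21+8-7=22; pred: 9+3-4=8
Step 8: prey: 22+8-7=23; pred: 8+3-4=7
Step 9: prey: 23+9-6=26; pred: 7+3-3=7
Step 10: prey: 26+10-7=29; pred: 7+3-3=7
Step 11: prey: 29+11-8=32; pred: 7+4-3=8
Step 12: prey: 32+12-10=34; pred: 8+5-4=9
Max prey = 34 at step 12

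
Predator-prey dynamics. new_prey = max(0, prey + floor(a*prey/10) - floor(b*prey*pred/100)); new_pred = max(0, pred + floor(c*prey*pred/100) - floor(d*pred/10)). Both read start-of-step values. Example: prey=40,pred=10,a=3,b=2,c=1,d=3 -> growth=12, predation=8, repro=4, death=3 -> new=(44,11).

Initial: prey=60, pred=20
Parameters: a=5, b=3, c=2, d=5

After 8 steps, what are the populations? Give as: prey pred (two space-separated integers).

Step 1: prey: 60+30-36=54; pred: 20+24-10=34
Step 2: prey: 54+27-55=26; pred: 34+36-17=53
Step 3: prey: 26+13-41=0; pred: 53+27-26=54
Step 4: prey: 0+0-0=0; pred: 54+0-27=27
Step 5: prey: 0+0-0=0; pred: 27+0-13=14
Step 6: prey: 0+0-0=0; pred: 14+0-7=7
Step 7: prey: 0+0-0=0; pred: 7+0-3=4
Step 8: prey: 0+0-0=0; pred: 4+0-2=2

Answer: 0 2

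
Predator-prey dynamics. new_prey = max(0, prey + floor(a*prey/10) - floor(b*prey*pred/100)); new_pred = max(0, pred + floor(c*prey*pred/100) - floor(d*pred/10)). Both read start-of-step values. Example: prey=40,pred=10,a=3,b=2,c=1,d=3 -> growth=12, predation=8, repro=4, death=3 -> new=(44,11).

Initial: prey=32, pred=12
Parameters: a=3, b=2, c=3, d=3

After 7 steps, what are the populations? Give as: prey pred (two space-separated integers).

Answer: 0 28

Derivation:
Step 1: prey: 32+9-7=34; pred: 12+11-3=20
Step 2: prey: 34+10-13=31; pred: 20+20-6=34
Step 3: prey: 31+9-21=19; pred: 34+31-10=55
Step 4: prey: 19+5-20=4; pred: 55+31-16=70
Step 5: prey: 4+1-5=0; pred: 70+8-21=57
Step 6: prey: 0+0-0=0; pred: 57+0-17=40
Step 7: prey: 0+0-0=0; pred: 40+0-12=28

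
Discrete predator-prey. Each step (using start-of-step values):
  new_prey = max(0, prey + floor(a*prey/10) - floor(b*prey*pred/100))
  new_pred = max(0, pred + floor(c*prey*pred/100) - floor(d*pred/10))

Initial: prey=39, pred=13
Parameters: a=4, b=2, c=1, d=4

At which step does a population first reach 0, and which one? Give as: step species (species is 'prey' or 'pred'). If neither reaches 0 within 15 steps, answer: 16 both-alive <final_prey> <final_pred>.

Step 1: prey: 39+15-10=44; pred: 13+5-5=13
Step 2: prey: 44+17-11=50; pred: 13+5-5=13
Step 3: prey: 50+20-13=57; pred: 13+6-5=14
Step 4: prey: 57+22-15=64; pred: 14+7-5=16
Step 5: prey: 64+25-20=69; pred: 16+10-6=20
Step 6: prey: 69+27-27=69; pred: 20+13-8=25
Step 7: prey: 69+27-34=62; pred: 25+17-10=32
Step 8: prey: 62+24-39=47; pred: 32+19-12=39
Step 9: prey: 47+18-36=29; pred: 39+18-15=42
Step 10: prey: 29+11-24=16; pred: 42+12-16=38
Step 11: prey: 16+6-12=10; pred: 38+6-15=29
Step 12: prey: 10+4-5=9; pred: 29+2-11=20
Step 13: prey: 9+3-3=9; pred: 20+1-8=13
Step 14: prey: 9+3-2=10; pred: 13+1-5=9
Step 15: prey: 10+4-1=13; pred: 9+0-3=6
No extinction within 15 steps

Answer: 16 both-alive 13 6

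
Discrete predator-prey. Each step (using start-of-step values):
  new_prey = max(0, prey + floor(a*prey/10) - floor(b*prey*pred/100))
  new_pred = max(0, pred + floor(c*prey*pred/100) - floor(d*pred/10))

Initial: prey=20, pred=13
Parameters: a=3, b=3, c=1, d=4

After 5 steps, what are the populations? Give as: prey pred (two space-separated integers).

Answer: 28 4

Derivation:
Step 1: prey: 20+6-7=19; pred: 13+2-5=10
Step 2: prey: 19+5-5=19; pred: 10+1-4=7
Step 3: prey: 19+5-3=21; pred: 7+1-2=6
Step 4: prey: 21+6-3=24; pred: 6+1-2=5
Step 5: prey: 24+7-3=28; pred: 5+1-2=4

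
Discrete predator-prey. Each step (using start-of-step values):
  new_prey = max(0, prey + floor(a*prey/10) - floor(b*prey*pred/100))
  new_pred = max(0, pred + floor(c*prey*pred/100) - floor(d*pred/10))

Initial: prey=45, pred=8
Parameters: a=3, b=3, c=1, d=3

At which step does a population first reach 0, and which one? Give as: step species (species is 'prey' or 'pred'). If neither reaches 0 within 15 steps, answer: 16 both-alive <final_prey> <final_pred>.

Answer: 16 both-alive 14 3

Derivation:
Step 1: prey: 45+13-10=48; pred: 8+3-2=9
Step 2: prey: 48+14-12=50; pred: 9+4-2=11
Step 3: prey: 50+15-16=49; pred: 11+5-3=13
Step 4: prey: 49+14-19=44; pred: 13+6-3=16
Step 5: prey: 44+13-21=36; pred: 16+7-4=19
Step 6: prey: 36+10-20=26; pred: 19+6-5=20
Step 7: prey: 26+7-15=18; pred: 20+5-6=19
Step 8: prey: 18+5-10=13; pred: 19+3-5=17
Step 9: prey: 13+3-6=10; pred: 17+2-5=14
Step 10: prey: 10+3-4=9; pred: 14+1-4=11
Step 11: prey: 9+2-2=9; pred: 11+0-3=8
Step 12: prey: 9+2-2=9; pred: 8+0-2=6
Step 13: prey: 9+2-1=10; pred: 6+0-1=5
Step 14: prey: 10+3-1=12; pred: 5+0-1=4
Step 15: prey: 12+3-1=14; pred: 4+0-1=3
No extinction within 15 steps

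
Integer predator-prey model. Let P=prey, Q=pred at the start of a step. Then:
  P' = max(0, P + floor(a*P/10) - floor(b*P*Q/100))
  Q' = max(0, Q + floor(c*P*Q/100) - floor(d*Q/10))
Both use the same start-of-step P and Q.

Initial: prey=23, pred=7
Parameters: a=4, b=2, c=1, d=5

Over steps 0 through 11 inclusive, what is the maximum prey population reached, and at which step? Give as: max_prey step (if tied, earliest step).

Answer: 203 9

Derivation:
Step 1: prey: 23+9-3=29; pred: 7+1-3=5
Step 2: prey: 29+11-2=38; pred: 5+1-2=4
Step 3: prey: 38+15-3=50; pred: 4+1-2=3
Step 4: prey: 50+20-3=67; pred: 3+1-1=3
Step 5: prey: 67+26-4=89; pred: 3+2-1=4
Step 6: prey: 89+35-7=117; pred: 4+3-2=5
Step 7: prey: 117+46-11=152; pred: 5+5-2=8
Step 8: prey: 152+60-24=188; pred: 8+12-4=16
Step 9: prey: 188+75-60=203; pred: 16+30-8=38
Step 10: prey: 203+81-154=130; pred: 38+77-19=96
Step 11: prey: 130+52-249=0; pred: 96+124-48=172
Max prey = 203 at step 9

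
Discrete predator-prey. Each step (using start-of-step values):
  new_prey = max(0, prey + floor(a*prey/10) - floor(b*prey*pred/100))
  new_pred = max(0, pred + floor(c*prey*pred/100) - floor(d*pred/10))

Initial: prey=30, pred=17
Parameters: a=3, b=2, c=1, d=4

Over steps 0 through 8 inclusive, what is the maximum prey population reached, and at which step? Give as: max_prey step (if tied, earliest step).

Answer: 48 8

Derivation:
Step 1: prey: 30+9-10=29; pred: 17+5-6=16
Step 2: prey: 29+8-9=28; pred: 16+4-6=14
Step 3: prey: 28+8-7=29; pred: 14+3-5=12
Step 4: prey: 29+8-6=31; pred: 12+3-4=11
Step 5: prey: 31+9-6=34; pred: 11+3-4=10
Step 6: prey: 34+10-6=38; pred: 10+3-4=9
Step 7: prey: 38+11-6=43; pred: 9+3-3=9
Step 8: prey: 43+12-7=48; pred: 9+3-3=9
Max prey = 48 at step 8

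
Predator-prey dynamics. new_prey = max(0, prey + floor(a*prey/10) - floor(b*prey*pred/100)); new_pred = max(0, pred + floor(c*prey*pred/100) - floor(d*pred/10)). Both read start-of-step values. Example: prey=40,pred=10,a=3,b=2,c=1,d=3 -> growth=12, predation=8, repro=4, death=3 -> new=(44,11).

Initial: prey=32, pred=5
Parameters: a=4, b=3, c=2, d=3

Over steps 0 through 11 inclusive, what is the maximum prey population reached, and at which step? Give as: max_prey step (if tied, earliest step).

Step 1: prey: 32+12-4=40; pred: 5+3-1=7
Step 2: prey: 40+16-8=48; pred: 7+5-2=10
Step 3: prey: 48+19-14=53; pred: 10+9-3=16
Step 4: prey: 53+21-25=49; pred: 16+16-4=28
Step 5: prey: 49+19-41=27; pred: 28+27-8=47
Step 6: prey: 27+10-38=0; pred: 47+25-14=58
Step 7: prey: 0+0-0=0; pred: 58+0-17=41
Step 8: prey: 0+0-0=0; pred: 41+0-12=29
Step 9: prey: 0+0-0=0; pred: 29+0-8=21
Step 10: prey: 0+0-0=0; pred: 21+0-6=15
Step 11: prey: 0+0-0=0; pred: 15+0-4=11
Max prey = 53 at step 3

Answer: 53 3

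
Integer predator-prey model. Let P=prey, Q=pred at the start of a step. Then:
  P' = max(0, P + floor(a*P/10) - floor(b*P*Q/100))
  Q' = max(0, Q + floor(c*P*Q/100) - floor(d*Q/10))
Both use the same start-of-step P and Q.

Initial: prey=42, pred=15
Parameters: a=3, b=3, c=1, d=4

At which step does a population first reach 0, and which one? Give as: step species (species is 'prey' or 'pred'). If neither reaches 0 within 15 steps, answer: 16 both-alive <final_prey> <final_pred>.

Answer: 16 both-alive 79 6

Derivation:
Step 1: prey: 42+12-18=36; pred: 15+6-6=15
Step 2: prey: 36+10-16=30; pred: 15+5-6=14
Step 3: prey: 30+9-12=27; pred: 14+4-5=13
Step 4: prey: 27+8-10=25; pred: 13+3-5=11
Step 5: prey: 25+7-8=24; pred: 11+2-4=9
Step 6: prey: 24+7-6=25; pred: 9+2-3=8
Step 7: prey: 25+7-6=26; pred: 8+2-3=7
Step 8: prey: 26+7-5=28; pred: 7+1-2=6
Step 9: prey: 28+8-5=31; pred: 6+1-2=5
Step 10: prey: 31+9-4=36; pred: 5+1-2=4
Step 11: prey: 36+10-4=42; pred: 4+1-1=4
Step 12: prey: 42+12-5=49; pred: 4+1-1=4
Step 13: prey: 49+14-5=58; pred: 4+1-1=4
Step 14: prey: 58+17-6=69; pred: 4+2-1=5
Step 15: prey: 69+20-10=79; pred: 5+3-2=6
No extinction within 15 steps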